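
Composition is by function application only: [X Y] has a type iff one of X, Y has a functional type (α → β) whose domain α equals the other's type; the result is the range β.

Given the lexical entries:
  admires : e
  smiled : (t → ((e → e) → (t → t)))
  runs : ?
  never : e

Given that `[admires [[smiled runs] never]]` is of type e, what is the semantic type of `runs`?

((t → ((e → e) → (t → t))) → (e → (e → e)))

[admires [[smiled runs] never]] must have type e. The sister admires has type e; that is not a function onto e, so [[smiled runs] never] must be the functor, of type (e → e).
[[smiled runs] never] must have type (e → e). The sister never has type e; that is not a function onto (e → e), so [smiled runs] must be the functor, of type (e → (e → e)).
[smiled runs] must have type (e → (e → e)). The sister smiled has type (t → ((e → e) → (t → t))); that is not a function onto (e → (e → e)), so runs must be the functor, of type ((t → ((e → e) → (t → t))) → (e → (e → e))).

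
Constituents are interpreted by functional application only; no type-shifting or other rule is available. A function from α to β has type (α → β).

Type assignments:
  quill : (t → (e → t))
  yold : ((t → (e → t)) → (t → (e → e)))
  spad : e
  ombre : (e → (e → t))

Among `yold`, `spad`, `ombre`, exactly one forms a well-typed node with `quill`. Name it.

yold

yold — combines: yold : ((t → (e → t)) → (t → (e → e))) takes quill : (t → (e → t)) as argument, giving (t → (e → e)).
spad : e — quill needs t; spad needs nothing (atomic); neither fits.
ombre : (e → (e → t)) — quill needs t; ombre needs e; neither fits.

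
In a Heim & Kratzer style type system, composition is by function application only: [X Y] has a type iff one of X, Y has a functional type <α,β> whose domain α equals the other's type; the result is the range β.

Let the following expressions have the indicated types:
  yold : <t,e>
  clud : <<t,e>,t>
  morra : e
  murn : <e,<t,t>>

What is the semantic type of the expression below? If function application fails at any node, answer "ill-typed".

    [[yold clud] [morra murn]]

t

[yold clud]: clud is <<t,e>,t>, yold is <t,e>; result t.
[morra murn]: murn is <e,<t,t>>, morra is e; result <t,t>.
[[yold clud] [morra murn]]: [morra murn] is <t,t>, [yold clud] is t; result t.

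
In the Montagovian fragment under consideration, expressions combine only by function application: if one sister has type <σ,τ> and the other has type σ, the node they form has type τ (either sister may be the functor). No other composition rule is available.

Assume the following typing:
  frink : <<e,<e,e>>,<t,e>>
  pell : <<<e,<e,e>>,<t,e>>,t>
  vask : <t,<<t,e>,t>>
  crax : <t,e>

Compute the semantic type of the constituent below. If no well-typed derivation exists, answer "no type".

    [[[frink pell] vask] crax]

[frink pell]: pell is <<<e,<e,e>>,<t,e>>,t>, frink is <<e,<e,e>>,<t,e>>; result t.
[[frink pell] vask]: vask is <t,<<t,e>,t>>, [frink pell] is t; result <<t,e>,t>.
[[[frink pell] vask] crax]: [[frink pell] vask] is <<t,e>,t>, crax is <t,e>; result t.

t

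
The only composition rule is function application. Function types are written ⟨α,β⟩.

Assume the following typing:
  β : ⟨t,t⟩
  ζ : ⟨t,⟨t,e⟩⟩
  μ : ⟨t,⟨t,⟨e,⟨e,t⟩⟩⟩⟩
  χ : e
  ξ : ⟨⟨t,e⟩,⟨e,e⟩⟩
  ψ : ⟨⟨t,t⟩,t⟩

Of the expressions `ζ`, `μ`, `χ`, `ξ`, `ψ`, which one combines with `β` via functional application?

ψ

ζ : ⟨t,⟨t,e⟩⟩ — no; β wants t, and ζ wants t.
μ : ⟨t,⟨t,⟨e,⟨e,t⟩⟩⟩⟩ — no; β wants t, and μ wants t.
χ : e — no; β wants t, and χ wants nothing (atomic).
ξ : ⟨⟨t,e⟩,⟨e,e⟩⟩ — no; β wants t, and ξ wants ⟨t,e⟩.
ψ — combines: ψ : ⟨⟨t,t⟩,t⟩ takes β : ⟨t,t⟩ as argument, giving t.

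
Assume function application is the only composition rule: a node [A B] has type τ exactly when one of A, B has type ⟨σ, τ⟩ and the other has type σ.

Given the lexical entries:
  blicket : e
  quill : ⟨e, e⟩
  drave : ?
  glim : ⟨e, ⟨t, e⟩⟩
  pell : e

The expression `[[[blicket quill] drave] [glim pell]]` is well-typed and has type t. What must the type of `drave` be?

⟨e, ⟨⟨t, e⟩, t⟩⟩

[[[blicket quill] drave] [glim pell]] must have type t. The sister [glim pell] has type ⟨t, e⟩; that is not a function onto t, so [[blicket quill] drave] must be the functor, of type ⟨⟨t, e⟩, t⟩.
[[blicket quill] drave] must have type ⟨⟨t, e⟩, t⟩. The sister [blicket quill] has type e; that is not a function onto ⟨⟨t, e⟩, t⟩, so drave must be the functor, of type ⟨e, ⟨⟨t, e⟩, t⟩⟩.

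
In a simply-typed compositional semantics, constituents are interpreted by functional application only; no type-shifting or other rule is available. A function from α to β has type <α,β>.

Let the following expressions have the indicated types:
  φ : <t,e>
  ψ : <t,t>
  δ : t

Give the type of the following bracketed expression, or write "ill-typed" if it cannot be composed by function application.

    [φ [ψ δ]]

[ψ δ]: ψ is <t,t>, δ is t; result t.
[φ [ψ δ]]: φ is <t,e>, [ψ δ] is t; result e.

e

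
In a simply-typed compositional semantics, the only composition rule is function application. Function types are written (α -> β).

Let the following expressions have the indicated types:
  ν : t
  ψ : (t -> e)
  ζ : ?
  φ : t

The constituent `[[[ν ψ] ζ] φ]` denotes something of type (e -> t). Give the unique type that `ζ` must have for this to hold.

At [[[ν ψ] ζ] φ] (required: (e -> t)): φ is t, which is not a function with range (e -> t); hence [[ν ψ] ζ] is the functor — type (t -> (e -> t)).
At [[ν ψ] ζ] (required: (t -> (e -> t))): [ν ψ] is e, which is not a function with range (t -> (e -> t)); hence ζ is the functor — type (e -> (t -> (e -> t))).

(e -> (t -> (e -> t)))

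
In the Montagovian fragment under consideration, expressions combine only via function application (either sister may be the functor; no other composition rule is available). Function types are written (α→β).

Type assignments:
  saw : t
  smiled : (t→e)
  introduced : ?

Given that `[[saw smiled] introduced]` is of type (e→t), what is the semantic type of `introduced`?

At [[saw smiled] introduced] (required: (e→t)): [saw smiled] is e, which is not a function with range (e→t); hence introduced is the functor — type (e→(e→t)).

(e→(e→t))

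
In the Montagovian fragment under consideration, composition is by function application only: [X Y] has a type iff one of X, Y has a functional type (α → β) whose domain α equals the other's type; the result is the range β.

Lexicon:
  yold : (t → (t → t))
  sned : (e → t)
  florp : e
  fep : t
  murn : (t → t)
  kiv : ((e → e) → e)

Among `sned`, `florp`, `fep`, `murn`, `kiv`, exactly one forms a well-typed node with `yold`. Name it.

sned : (e → t) — does not combine with yold.
florp : e — does not combine with yold.
fep — combines: yold : (t → (t → t)) takes fep : t as argument, giving (t → t).
murn : (t → t) — does not combine with yold.
kiv : ((e → e) → e) — does not combine with yold.

fep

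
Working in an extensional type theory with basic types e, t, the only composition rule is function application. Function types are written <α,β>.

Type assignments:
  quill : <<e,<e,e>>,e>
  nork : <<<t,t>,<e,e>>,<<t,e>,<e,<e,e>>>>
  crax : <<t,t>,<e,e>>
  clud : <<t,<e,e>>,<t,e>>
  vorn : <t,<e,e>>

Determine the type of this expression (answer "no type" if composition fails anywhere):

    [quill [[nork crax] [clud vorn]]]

e

At [nork crax], nork : <<<t,t>,<e,e>>,<<t,e>,<e,<e,e>>>> takes crax : <<t,t>,<e,e>>, giving <<t,e>,<e,<e,e>>>.
At [clud vorn], clud : <<t,<e,e>>,<t,e>> takes vorn : <t,<e,e>>, giving <t,e>.
At [[nork crax] [clud vorn]], [nork crax] : <<t,e>,<e,<e,e>>> takes [clud vorn] : <t,e>, giving <e,<e,e>>.
At [quill [[nork crax] [clud vorn]]], quill : <<e,<e,e>>,e> takes [[nork crax] [clud vorn]] : <e,<e,e>>, giving e.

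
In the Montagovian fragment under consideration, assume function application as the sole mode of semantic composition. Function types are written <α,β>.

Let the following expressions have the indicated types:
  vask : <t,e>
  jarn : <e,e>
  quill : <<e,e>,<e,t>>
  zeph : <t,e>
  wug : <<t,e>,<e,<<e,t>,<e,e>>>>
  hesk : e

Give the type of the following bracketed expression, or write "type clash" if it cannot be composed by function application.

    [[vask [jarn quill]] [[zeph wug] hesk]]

At [jarn quill], quill : <<e,e>,<e,t>> takes jarn : <e,e>, giving <e,t>.
[vask [jarn quill]]: <t,e> and <e,t> cannot combine by function application — type clash.

type clash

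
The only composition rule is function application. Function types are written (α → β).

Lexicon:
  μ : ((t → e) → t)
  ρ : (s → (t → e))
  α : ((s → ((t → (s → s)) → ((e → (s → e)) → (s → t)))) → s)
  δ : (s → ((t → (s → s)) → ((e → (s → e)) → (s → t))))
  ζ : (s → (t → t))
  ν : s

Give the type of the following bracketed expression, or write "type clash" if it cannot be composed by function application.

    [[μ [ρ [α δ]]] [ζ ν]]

[α δ]: α is ((s → ((t → (s → s)) → ((e → (s → e)) → (s → t)))) → s), δ is (s → ((t → (s → s)) → ((e → (s → e)) → (s → t)))); result s.
[ρ [α δ]]: ρ is (s → (t → e)), [α δ] is s; result (t → e).
[μ [ρ [α δ]]]: μ is ((t → e) → t), [ρ [α δ]] is (t → e); result t.
[ζ ν]: ζ is (s → (t → t)), ν is s; result (t → t).
[[μ [ρ [α δ]]] [ζ ν]]: [ζ ν] is (t → t), [μ [ρ [α δ]]] is t; result t.

t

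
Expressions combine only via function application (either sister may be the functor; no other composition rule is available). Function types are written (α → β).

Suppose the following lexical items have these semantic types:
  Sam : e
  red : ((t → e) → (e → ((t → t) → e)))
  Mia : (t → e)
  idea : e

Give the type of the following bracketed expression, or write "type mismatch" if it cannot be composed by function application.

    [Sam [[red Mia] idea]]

[red Mia]: functor red : ((t → e) → (e → ((t → t) → e))), argument Mia : (t → e); result (e → ((t → t) → e)).
[[red Mia] idea]: functor [red Mia] : (e → ((t → t) → e)), argument idea : e; result ((t → t) → e).
[Sam [[red Mia] idea]]: e and ((t → t) → e) cannot combine by function application — type clash.

type mismatch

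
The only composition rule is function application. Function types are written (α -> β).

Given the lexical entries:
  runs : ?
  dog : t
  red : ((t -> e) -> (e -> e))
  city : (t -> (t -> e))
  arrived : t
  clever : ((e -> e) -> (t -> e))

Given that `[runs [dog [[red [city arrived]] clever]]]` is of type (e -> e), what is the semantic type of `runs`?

At [runs [dog [[red [city arrived]] clever]]] (required: (e -> e)): [dog [[red [city arrived]] clever]] is e, which is not a function with range (e -> e); hence runs is the functor — type (e -> (e -> e)).

(e -> (e -> e))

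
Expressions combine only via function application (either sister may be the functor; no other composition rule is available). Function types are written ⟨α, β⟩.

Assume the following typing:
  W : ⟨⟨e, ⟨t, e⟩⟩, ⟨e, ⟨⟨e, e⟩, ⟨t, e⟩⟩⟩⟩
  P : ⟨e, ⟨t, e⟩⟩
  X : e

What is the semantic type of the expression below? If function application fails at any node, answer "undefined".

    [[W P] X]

⟨⟨e, e⟩, ⟨t, e⟩⟩

[W P]: functor W : ⟨⟨e, ⟨t, e⟩⟩, ⟨e, ⟨⟨e, e⟩, ⟨t, e⟩⟩⟩⟩, argument P : ⟨e, ⟨t, e⟩⟩; result ⟨e, ⟨⟨e, e⟩, ⟨t, e⟩⟩⟩.
[[W P] X]: functor [W P] : ⟨e, ⟨⟨e, e⟩, ⟨t, e⟩⟩⟩, argument X : e; result ⟨⟨e, e⟩, ⟨t, e⟩⟩.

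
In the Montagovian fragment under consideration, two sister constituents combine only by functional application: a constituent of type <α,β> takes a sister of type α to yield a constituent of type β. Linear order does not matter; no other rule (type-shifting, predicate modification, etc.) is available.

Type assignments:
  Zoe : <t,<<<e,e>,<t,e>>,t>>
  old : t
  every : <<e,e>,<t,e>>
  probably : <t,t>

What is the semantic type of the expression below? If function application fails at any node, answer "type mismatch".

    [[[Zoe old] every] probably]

t

[Zoe old]: Zoe is <t,<<<e,e>,<t,e>>,t>>, old is t; result <<<e,e>,<t,e>>,t>.
[[Zoe old] every]: [Zoe old] is <<<e,e>,<t,e>>,t>, every is <<e,e>,<t,e>>; result t.
[[[Zoe old] every] probably]: probably is <t,t>, [[Zoe old] every] is t; result t.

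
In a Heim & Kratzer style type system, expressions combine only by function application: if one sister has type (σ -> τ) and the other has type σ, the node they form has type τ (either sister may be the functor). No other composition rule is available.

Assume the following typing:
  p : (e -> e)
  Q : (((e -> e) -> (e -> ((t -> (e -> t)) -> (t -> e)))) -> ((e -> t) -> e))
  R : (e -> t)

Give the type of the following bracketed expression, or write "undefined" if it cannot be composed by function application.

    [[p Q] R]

[p Q]: (e -> e) and (((e -> e) -> (e -> ((t -> (e -> t)) -> (t -> e)))) -> ((e -> t) -> e)) cannot combine by function application — type clash.

undefined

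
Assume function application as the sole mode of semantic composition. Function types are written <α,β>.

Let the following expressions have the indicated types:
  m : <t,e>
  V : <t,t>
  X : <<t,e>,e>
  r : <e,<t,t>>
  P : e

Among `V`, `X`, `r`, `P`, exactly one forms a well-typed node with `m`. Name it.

X

V : <t,t> — m needs t; V needs t; neither fits.
X — combines: X : <<t,e>,e> takes m : <t,e> as argument, giving e.
r : <e,<t,t>> — m needs t; r needs e; neither fits.
P : e — m needs t; P needs nothing (atomic); neither fits.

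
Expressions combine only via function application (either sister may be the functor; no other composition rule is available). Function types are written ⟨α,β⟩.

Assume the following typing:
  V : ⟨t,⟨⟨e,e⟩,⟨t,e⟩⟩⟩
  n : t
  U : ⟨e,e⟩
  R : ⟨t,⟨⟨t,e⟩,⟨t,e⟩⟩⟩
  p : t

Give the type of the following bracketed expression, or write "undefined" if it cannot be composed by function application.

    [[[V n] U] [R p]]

⟨t,e⟩

[V n]: functor V : ⟨t,⟨⟨e,e⟩,⟨t,e⟩⟩⟩, argument n : t; result ⟨⟨e,e⟩,⟨t,e⟩⟩.
[[V n] U]: functor [V n] : ⟨⟨e,e⟩,⟨t,e⟩⟩, argument U : ⟨e,e⟩; result ⟨t,e⟩.
[R p]: functor R : ⟨t,⟨⟨t,e⟩,⟨t,e⟩⟩⟩, argument p : t; result ⟨⟨t,e⟩,⟨t,e⟩⟩.
[[[V n] U] [R p]]: functor [R p] : ⟨⟨t,e⟩,⟨t,e⟩⟩, argument [[V n] U] : ⟨t,e⟩; result ⟨t,e⟩.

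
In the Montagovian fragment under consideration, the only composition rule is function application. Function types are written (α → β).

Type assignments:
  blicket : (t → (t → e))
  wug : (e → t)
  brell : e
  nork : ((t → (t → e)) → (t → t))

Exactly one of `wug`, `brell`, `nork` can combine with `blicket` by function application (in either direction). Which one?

wug : (e → t) — no; blicket wants t, and wug wants e.
brell : e — no; blicket wants t, and brell wants nothing (atomic).
nork — combines: nork : ((t → (t → e)) → (t → t)) takes blicket : (t → (t → e)) as argument, giving (t → t).

nork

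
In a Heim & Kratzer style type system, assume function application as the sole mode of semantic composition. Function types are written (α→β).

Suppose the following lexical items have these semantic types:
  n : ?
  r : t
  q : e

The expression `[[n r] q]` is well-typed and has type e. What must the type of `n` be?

For [[n r] q] to have type e with q of type e, [n r] must be the function: [n r] : (e→e).
For [n r] to have type (e→e) with r of type t, n must be the function: n : (t→(e→e)).

(t→(e→e))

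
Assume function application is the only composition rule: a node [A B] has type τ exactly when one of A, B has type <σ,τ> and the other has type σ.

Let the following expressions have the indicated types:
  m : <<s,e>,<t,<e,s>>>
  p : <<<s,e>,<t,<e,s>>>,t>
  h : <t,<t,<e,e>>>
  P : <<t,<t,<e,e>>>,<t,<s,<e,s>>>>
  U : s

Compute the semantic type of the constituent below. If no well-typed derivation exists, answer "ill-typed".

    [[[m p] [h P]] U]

[m p]: functor p : <<<s,e>,<t,<e,s>>>,t>, argument m : <<s,e>,<t,<e,s>>>; result t.
[h P]: functor P : <<t,<t,<e,e>>>,<t,<s,<e,s>>>>, argument h : <t,<t,<e,e>>>; result <t,<s,<e,s>>>.
[[m p] [h P]]: functor [h P] : <t,<s,<e,s>>>, argument [m p] : t; result <s,<e,s>>.
[[[m p] [h P]] U]: functor [[m p] [h P]] : <s,<e,s>>, argument U : s; result <e,s>.

<e,s>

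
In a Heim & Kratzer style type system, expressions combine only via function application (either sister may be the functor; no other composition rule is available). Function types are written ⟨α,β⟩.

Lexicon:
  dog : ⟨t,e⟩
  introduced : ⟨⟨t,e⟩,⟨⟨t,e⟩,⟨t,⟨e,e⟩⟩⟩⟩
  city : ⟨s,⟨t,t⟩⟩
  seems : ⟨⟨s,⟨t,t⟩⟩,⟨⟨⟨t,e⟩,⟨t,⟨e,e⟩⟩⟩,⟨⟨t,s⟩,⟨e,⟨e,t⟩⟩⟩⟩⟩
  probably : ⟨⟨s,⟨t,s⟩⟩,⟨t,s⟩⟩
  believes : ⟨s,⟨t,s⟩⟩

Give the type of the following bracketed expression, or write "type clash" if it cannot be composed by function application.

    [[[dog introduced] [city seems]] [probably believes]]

[dog introduced]: ⟨⟨t,e⟩,⟨⟨t,e⟩,⟨t,⟨e,e⟩⟩⟩⟩ applied to ⟨t,e⟩ yields ⟨⟨t,e⟩,⟨t,⟨e,e⟩⟩⟩.
[city seems]: ⟨⟨s,⟨t,t⟩⟩,⟨⟨⟨t,e⟩,⟨t,⟨e,e⟩⟩⟩,⟨⟨t,s⟩,⟨e,⟨e,t⟩⟩⟩⟩⟩ applied to ⟨s,⟨t,t⟩⟩ yields ⟨⟨⟨t,e⟩,⟨t,⟨e,e⟩⟩⟩,⟨⟨t,s⟩,⟨e,⟨e,t⟩⟩⟩⟩.
[[dog introduced] [city seems]]: ⟨⟨⟨t,e⟩,⟨t,⟨e,e⟩⟩⟩,⟨⟨t,s⟩,⟨e,⟨e,t⟩⟩⟩⟩ applied to ⟨⟨t,e⟩,⟨t,⟨e,e⟩⟩⟩ yields ⟨⟨t,s⟩,⟨e,⟨e,t⟩⟩⟩.
[probably believes]: ⟨⟨s,⟨t,s⟩⟩,⟨t,s⟩⟩ applied to ⟨s,⟨t,s⟩⟩ yields ⟨t,s⟩.
[[[dog introduced] [city seems]] [probably believes]]: ⟨⟨t,s⟩,⟨e,⟨e,t⟩⟩⟩ applied to ⟨t,s⟩ yields ⟨e,⟨e,t⟩⟩.

⟨e,⟨e,t⟩⟩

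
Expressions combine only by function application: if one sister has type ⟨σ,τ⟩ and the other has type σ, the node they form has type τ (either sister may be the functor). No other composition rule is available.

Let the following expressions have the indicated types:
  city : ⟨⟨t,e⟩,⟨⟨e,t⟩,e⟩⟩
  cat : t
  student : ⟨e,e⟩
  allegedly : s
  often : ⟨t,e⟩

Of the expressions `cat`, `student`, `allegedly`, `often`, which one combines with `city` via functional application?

cat : t — no; city wants ⟨t,e⟩, and cat wants nothing (atomic).
student : ⟨e,e⟩ — no; city wants ⟨t,e⟩, and student wants e.
allegedly : s — no; city wants ⟨t,e⟩, and allegedly wants nothing (atomic).
often — combines: city : ⟨⟨t,e⟩,⟨⟨e,t⟩,e⟩⟩ takes often : ⟨t,e⟩ as argument, giving ⟨⟨e,t⟩,e⟩.

often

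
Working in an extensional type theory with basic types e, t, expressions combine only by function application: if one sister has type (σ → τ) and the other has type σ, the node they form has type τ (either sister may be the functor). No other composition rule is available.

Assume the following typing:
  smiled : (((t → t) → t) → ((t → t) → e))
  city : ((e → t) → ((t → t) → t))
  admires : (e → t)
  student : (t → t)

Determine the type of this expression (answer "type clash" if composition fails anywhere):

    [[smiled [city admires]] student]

At [city admires], city : ((e → t) → ((t → t) → t)) takes admires : (e → t), giving ((t → t) → t).
At [smiled [city admires]], smiled : (((t → t) → t) → ((t → t) → e)) takes [city admires] : ((t → t) → t), giving ((t → t) → e).
At [[smiled [city admires]] student], [smiled [city admires]] : ((t → t) → e) takes student : (t → t), giving e.

e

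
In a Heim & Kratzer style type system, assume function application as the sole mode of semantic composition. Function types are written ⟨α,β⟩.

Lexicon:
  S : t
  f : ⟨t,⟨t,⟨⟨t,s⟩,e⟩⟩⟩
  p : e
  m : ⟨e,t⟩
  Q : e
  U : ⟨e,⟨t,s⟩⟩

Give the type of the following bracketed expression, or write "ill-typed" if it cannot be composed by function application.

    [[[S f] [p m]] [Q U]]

e

[S f]: f is ⟨t,⟨t,⟨⟨t,s⟩,e⟩⟩⟩, S is t; result ⟨t,⟨⟨t,s⟩,e⟩⟩.
[p m]: m is ⟨e,t⟩, p is e; result t.
[[S f] [p m]]: [S f] is ⟨t,⟨⟨t,s⟩,e⟩⟩, [p m] is t; result ⟨⟨t,s⟩,e⟩.
[Q U]: U is ⟨e,⟨t,s⟩⟩, Q is e; result ⟨t,s⟩.
[[[S f] [p m]] [Q U]]: [[S f] [p m]] is ⟨⟨t,s⟩,e⟩, [Q U] is ⟨t,s⟩; result e.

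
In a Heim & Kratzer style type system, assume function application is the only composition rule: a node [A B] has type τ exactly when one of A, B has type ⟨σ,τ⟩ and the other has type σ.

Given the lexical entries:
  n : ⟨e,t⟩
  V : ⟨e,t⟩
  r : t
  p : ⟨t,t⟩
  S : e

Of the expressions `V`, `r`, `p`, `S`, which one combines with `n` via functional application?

S

V : ⟨e,t⟩ — n needs e; V needs e; neither fits.
r : t — n needs e; r needs nothing (atomic); neither fits.
p : ⟨t,t⟩ — n needs e; p needs t; neither fits.
S — combines: n : ⟨e,t⟩ takes S : e as argument, giving t.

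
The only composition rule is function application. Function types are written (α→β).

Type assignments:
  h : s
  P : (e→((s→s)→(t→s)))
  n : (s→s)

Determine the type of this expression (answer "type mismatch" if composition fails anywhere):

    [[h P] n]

At [h P]: neither s nor (e→((s→s)→(t→s))) can take the other as argument; the node is ill-typed.

type mismatch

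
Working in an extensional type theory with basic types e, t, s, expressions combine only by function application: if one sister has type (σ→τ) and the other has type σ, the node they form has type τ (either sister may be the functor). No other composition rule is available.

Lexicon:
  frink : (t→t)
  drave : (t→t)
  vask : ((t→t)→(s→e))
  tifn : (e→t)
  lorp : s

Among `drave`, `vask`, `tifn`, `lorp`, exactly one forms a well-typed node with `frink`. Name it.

drave : (t→t) — no; frink wants t, and drave wants t.
vask — combines: vask : ((t→t)→(s→e)) takes frink : (t→t) as argument, giving (s→e).
tifn : (e→t) — no; frink wants t, and tifn wants e.
lorp : s — no; frink wants t, and lorp wants nothing (atomic).

vask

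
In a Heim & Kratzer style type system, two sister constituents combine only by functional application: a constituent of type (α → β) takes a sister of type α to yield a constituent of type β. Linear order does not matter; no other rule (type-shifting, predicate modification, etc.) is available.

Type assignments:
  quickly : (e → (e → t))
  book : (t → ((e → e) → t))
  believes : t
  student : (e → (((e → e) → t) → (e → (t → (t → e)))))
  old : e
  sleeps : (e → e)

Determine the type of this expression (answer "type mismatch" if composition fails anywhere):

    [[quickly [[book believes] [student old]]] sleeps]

[book believes]: functor book : (t → ((e → e) → t)), argument believes : t; result ((e → e) → t).
[student old]: functor student : (e → (((e → e) → t) → (e → (t → (t → e))))), argument old : e; result (((e → e) → t) → (e → (t → (t → e)))).
[[book believes] [student old]]: functor [student old] : (((e → e) → t) → (e → (t → (t → e)))), argument [book believes] : ((e → e) → t); result (e → (t → (t → e))).
[quickly [[book believes] [student old]]]: (e → (e → t)) with (e → (t → (t → e))) — neither is a function whose domain matches the other; composition fails here.

type mismatch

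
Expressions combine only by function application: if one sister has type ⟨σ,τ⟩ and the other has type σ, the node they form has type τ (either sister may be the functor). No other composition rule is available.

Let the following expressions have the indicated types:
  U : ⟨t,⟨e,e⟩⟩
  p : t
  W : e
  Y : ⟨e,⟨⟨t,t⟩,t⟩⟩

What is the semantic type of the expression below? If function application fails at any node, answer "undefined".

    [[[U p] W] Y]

At [U p], U : ⟨t,⟨e,e⟩⟩ takes p : t, giving ⟨e,e⟩.
At [[U p] W], [U p] : ⟨e,e⟩ takes W : e, giving e.
At [[[U p] W] Y], Y : ⟨e,⟨⟨t,t⟩,t⟩⟩ takes [[U p] W] : e, giving ⟨⟨t,t⟩,t⟩.

⟨⟨t,t⟩,t⟩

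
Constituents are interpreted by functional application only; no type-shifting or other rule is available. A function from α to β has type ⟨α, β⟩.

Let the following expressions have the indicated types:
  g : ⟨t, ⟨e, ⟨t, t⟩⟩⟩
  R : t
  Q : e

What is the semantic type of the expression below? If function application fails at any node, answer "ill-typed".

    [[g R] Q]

⟨t, t⟩

[g R]: functor g : ⟨t, ⟨e, ⟨t, t⟩⟩⟩, argument R : t; result ⟨e, ⟨t, t⟩⟩.
[[g R] Q]: functor [g R] : ⟨e, ⟨t, t⟩⟩, argument Q : e; result ⟨t, t⟩.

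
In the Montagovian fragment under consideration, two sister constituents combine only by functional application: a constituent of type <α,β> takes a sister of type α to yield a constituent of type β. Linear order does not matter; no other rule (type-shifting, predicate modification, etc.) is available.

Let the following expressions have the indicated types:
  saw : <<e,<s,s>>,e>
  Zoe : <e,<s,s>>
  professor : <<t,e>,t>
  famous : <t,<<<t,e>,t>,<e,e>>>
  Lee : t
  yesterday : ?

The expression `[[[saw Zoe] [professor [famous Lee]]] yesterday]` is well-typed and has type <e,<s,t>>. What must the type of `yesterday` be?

[[[saw Zoe] [professor [famous Lee]]] yesterday] must have type <e,<s,t>>. The sister [[saw Zoe] [professor [famous Lee]]] has type e; that is not a function onto <e,<s,t>>, so yesterday must be the functor, of type <e,<e,<s,t>>>.

<e,<e,<s,t>>>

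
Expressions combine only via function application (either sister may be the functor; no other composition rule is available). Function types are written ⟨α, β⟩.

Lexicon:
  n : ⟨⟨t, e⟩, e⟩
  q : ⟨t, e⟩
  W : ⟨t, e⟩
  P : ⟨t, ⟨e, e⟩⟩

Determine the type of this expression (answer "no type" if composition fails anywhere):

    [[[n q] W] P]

[n q] — n of type ⟨⟨t, e⟩, e⟩ combines with q of type ⟨t, e⟩: type e.
[[n q] W]: e with ⟨t, e⟩ — neither is a function whose domain matches the other; composition fails here.

no type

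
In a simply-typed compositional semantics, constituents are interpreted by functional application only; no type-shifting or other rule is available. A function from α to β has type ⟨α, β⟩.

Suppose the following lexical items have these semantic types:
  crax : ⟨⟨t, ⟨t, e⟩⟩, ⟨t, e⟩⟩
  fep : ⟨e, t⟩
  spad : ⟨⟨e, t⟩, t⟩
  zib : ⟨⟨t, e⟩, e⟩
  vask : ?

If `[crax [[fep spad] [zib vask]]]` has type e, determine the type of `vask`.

[crax [[fep spad] [zib vask]]] is required to be e. crax : ⟨⟨t, ⟨t, e⟩⟩, ⟨t, e⟩⟩ cannot yield e as functor, so [[fep spad] [zib vask]] : ⟨⟨⟨t, ⟨t, e⟩⟩, ⟨t, e⟩⟩, e⟩.
[[fep spad] [zib vask]] is required to be ⟨⟨⟨t, ⟨t, e⟩⟩, ⟨t, e⟩⟩, e⟩. [fep spad] : t cannot yield ⟨⟨⟨t, ⟨t, e⟩⟩, ⟨t, e⟩⟩, e⟩ as functor, so [zib vask] : ⟨t, ⟨⟨⟨t, ⟨t, e⟩⟩, ⟨t, e⟩⟩, e⟩⟩.
[zib vask] is required to be ⟨t, ⟨⟨⟨t, ⟨t, e⟩⟩, ⟨t, e⟩⟩, e⟩⟩. zib : ⟨⟨t, e⟩, e⟩ cannot yield ⟨t, ⟨⟨⟨t, ⟨t, e⟩⟩, ⟨t, e⟩⟩, e⟩⟩ as functor, so vask : ⟨⟨⟨t, e⟩, e⟩, ⟨t, ⟨⟨⟨t, ⟨t, e⟩⟩, ⟨t, e⟩⟩, e⟩⟩⟩.

⟨⟨⟨t, e⟩, e⟩, ⟨t, ⟨⟨⟨t, ⟨t, e⟩⟩, ⟨t, e⟩⟩, e⟩⟩⟩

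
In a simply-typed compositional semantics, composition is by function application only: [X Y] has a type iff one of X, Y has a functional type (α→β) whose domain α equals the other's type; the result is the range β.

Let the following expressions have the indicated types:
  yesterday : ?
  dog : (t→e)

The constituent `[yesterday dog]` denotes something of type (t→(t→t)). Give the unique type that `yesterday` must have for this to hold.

[yesterday dog] must have type (t→(t→t)). The sister dog has type (t→e); that is not a function onto (t→(t→t)), so yesterday must be the functor, of type ((t→e)→(t→(t→t))).

((t→e)→(t→(t→t)))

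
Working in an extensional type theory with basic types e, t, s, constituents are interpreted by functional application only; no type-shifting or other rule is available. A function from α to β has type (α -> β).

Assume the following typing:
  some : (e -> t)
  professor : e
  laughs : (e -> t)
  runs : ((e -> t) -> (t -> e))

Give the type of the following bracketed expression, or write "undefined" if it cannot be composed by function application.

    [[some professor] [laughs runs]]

[some professor]: (e -> t) applied to e yields t.
[laughs runs]: ((e -> t) -> (t -> e)) applied to (e -> t) yields (t -> e).
[[some professor] [laughs runs]]: (t -> e) applied to t yields e.

e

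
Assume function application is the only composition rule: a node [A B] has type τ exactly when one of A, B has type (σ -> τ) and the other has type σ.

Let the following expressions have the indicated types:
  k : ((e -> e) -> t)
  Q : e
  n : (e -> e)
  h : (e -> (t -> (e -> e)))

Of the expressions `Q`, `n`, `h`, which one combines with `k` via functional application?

Q : e — does not combine with k.
n — combines: k : ((e -> e) -> t) takes n : (e -> e) as argument, giving t.
h : (e -> (t -> (e -> e))) — does not combine with k.

n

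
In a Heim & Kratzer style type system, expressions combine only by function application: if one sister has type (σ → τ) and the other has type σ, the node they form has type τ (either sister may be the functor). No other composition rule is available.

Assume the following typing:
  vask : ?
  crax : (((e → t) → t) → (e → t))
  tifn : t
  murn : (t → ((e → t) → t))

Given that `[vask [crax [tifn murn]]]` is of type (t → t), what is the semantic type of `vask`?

For [vask [crax [tifn murn]]] to have type (t → t) with [crax [tifn murn]] of type (e → t), vask must be the function: vask : ((e → t) → (t → t)).

((e → t) → (t → t))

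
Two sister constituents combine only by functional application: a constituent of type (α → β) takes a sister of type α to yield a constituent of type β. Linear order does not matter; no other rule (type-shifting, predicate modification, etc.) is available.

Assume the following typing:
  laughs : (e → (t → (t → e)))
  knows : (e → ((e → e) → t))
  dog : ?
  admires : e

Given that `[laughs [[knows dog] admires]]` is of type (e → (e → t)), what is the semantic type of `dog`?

[laughs [[knows dog] admires]] must have type (e → (e → t)). The sister laughs has type (e → (t → (t → e))); that is not a function onto (e → (e → t)), so [[knows dog] admires] must be the functor, of type ((e → (t → (t → e))) → (e → (e → t))).
[[knows dog] admires] must have type ((e → (t → (t → e))) → (e → (e → t))). The sister admires has type e; that is not a function onto ((e → (t → (t → e))) → (e → (e → t))), so [knows dog] must be the functor, of type (e → ((e → (t → (t → e))) → (e → (e → t)))).
[knows dog] must have type (e → ((e → (t → (t → e))) → (e → (e → t)))). The sister knows has type (e → ((e → e) → t)); that is not a function onto (e → ((e → (t → (t → e))) → (e → (e → t)))), so dog must be the functor, of type ((e → ((e → e) → t)) → (e → ((e → (t → (t → e))) → (e → (e → t))))).

((e → ((e → e) → t)) → (e → ((e → (t → (t → e))) → (e → (e → t)))))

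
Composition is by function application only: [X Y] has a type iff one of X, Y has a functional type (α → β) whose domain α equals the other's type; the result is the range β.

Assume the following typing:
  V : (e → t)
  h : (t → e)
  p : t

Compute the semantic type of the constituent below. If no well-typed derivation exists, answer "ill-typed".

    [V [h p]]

[h p]: (t → e) applied to t yields e.
[V [h p]]: (e → t) applied to e yields t.

t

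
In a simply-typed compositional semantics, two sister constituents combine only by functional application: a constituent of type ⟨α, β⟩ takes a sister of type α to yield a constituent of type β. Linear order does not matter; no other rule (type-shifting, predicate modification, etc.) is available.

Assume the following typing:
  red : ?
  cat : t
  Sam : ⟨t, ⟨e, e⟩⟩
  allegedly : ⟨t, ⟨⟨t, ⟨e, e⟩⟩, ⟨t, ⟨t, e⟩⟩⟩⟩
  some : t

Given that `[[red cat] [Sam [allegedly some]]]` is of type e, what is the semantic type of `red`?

⟨t, ⟨⟨t, ⟨t, e⟩⟩, e⟩⟩

For [[red cat] [Sam [allegedly some]]] to have type e with [Sam [allegedly some]] of type ⟨t, ⟨t, e⟩⟩, [red cat] must be the function: [red cat] : ⟨⟨t, ⟨t, e⟩⟩, e⟩.
For [red cat] to have type ⟨⟨t, ⟨t, e⟩⟩, e⟩ with cat of type t, red must be the function: red : ⟨t, ⟨⟨t, ⟨t, e⟩⟩, e⟩⟩.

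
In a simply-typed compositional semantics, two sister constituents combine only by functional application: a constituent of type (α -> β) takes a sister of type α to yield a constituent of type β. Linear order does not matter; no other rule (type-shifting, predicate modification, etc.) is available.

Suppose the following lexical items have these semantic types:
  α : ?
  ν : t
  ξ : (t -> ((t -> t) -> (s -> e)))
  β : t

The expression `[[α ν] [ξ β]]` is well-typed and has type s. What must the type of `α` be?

(t -> (((t -> t) -> (s -> e)) -> s))

At [[α ν] [ξ β]] (required: s): [ξ β] is ((t -> t) -> (s -> e)), which is not a function with range s; hence [α ν] is the functor — type (((t -> t) -> (s -> e)) -> s).
At [α ν] (required: (((t -> t) -> (s -> e)) -> s)): ν is t, which is not a function with range (((t -> t) -> (s -> e)) -> s); hence α is the functor — type (t -> (((t -> t) -> (s -> e)) -> s)).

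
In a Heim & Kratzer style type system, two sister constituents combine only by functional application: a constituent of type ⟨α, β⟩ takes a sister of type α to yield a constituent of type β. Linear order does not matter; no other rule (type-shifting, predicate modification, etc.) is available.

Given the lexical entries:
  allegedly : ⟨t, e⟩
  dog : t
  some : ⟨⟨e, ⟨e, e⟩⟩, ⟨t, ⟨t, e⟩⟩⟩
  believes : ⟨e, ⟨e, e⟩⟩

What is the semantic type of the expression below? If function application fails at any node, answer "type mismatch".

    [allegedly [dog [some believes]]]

type mismatch

[some believes]: ⟨⟨e, ⟨e, e⟩⟩, ⟨t, ⟨t, e⟩⟩⟩ applied to ⟨e, ⟨e, e⟩⟩ yields ⟨t, ⟨t, e⟩⟩.
[dog [some believes]]: ⟨t, ⟨t, e⟩⟩ applied to t yields ⟨t, e⟩.
[allegedly [dog [some believes]]]: ⟨t, e⟩ with ⟨t, e⟩ — neither is a function whose domain matches the other; composition fails here.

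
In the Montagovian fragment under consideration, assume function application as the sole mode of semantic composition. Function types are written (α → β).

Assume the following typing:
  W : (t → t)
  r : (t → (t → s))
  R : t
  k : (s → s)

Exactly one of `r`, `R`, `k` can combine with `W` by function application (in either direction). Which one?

r : (t → (t → s)) — neither side's domain matches the other.
R — combines: W : (t → t) takes R : t as argument, giving t.
k : (s → s) — neither side's domain matches the other.

R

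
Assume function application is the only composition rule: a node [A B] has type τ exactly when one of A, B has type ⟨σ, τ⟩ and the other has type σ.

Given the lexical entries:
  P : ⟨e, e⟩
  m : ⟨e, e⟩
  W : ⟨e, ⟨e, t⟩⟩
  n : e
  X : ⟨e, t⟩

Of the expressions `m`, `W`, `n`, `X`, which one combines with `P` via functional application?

m : ⟨e, e⟩ — neither side's domain matches the other.
W : ⟨e, ⟨e, t⟩⟩ — neither side's domain matches the other.
n — combines: P : ⟨e, e⟩ takes n : e as argument, giving e.
X : ⟨e, t⟩ — neither side's domain matches the other.

n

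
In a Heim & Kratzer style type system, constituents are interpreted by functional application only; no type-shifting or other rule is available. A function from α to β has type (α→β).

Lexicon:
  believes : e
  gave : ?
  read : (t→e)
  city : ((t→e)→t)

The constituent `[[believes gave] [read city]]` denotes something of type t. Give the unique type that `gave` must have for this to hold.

(e→(t→t))

[[believes gave] [read city]] is required to be t. [read city] : t cannot yield t as functor, so [believes gave] : (t→t).
[believes gave] is required to be (t→t). believes : e cannot yield (t→t) as functor, so gave : (e→(t→t)).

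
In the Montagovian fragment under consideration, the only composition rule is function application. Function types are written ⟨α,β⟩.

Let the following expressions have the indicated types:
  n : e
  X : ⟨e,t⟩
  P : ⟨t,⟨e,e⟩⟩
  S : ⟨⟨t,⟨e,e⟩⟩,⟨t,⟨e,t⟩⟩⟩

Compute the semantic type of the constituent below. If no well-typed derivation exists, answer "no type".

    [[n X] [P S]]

⟨e,t⟩

[n X]: X is ⟨e,t⟩, n is e; result t.
[P S]: S is ⟨⟨t,⟨e,e⟩⟩,⟨t,⟨e,t⟩⟩⟩, P is ⟨t,⟨e,e⟩⟩; result ⟨t,⟨e,t⟩⟩.
[[n X] [P S]]: [P S] is ⟨t,⟨e,t⟩⟩, [n X] is t; result ⟨e,t⟩.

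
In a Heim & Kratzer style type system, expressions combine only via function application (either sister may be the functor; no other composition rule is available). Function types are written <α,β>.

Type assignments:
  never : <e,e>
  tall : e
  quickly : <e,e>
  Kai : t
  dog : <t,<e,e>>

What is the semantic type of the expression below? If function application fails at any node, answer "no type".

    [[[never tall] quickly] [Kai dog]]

e

[never tall]: never is <e,e>, tall is e; result e.
[[never tall] quickly]: quickly is <e,e>, [never tall] is e; result e.
[Kai dog]: dog is <t,<e,e>>, Kai is t; result <e,e>.
[[[never tall] quickly] [Kai dog]]: [Kai dog] is <e,e>, [[never tall] quickly] is e; result e.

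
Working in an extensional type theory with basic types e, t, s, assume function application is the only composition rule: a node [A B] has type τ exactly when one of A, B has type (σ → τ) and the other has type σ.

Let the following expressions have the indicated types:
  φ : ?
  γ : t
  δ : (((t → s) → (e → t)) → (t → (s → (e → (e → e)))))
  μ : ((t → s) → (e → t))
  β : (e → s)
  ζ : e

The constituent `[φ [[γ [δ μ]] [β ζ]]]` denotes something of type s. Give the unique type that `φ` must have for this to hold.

At [φ [[γ [δ μ]] [β ζ]]] (required: s): [[γ [δ μ]] [β ζ]] is (e → (e → e)), which is not a function with range s; hence φ is the functor — type ((e → (e → e)) → s).

((e → (e → e)) → s)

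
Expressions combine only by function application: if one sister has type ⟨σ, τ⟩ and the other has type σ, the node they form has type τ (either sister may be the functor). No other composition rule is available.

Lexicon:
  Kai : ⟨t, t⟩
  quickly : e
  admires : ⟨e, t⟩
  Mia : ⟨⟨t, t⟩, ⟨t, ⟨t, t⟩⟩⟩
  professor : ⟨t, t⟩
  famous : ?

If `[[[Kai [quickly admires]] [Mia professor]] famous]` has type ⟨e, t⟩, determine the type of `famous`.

At [[[Kai [quickly admires]] [Mia professor]] famous] (required: ⟨e, t⟩): [[Kai [quickly admires]] [Mia professor]] is ⟨t, t⟩, which is not a function with range ⟨e, t⟩; hence famous is the functor — type ⟨⟨t, t⟩, ⟨e, t⟩⟩.

⟨⟨t, t⟩, ⟨e, t⟩⟩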